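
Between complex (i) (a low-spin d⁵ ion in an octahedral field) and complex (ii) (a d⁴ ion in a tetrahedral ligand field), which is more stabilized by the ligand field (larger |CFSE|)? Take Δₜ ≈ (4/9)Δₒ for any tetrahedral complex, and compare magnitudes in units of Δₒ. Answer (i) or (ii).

(i)

(i): t₂g⁵ eg⁰, CFSE = -2.0Δₒ.
(ii): With tetrahedral geometry the complex is necessarily high-spin; e² t₂², CFSE = -0.4Δₜ ≈ -0.18Δₒ.
So (i) has the larger |CFSE|.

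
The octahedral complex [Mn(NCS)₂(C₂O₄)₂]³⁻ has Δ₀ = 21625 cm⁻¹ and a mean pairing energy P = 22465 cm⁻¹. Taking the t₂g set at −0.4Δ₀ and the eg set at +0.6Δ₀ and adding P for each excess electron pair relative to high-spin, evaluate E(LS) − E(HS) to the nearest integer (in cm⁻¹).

840

Ligand charges: 2×(-1) from NCS⁻ and 2×(-2) from C₂O₄²⁻ sum to -6; with overall charge -3, Mn is +3.
Mn³⁺: group 7, so d-count = 7 − 3 = 4.
High-spin: t₂g³ eg¹, CFSE = -0.6Δ₀ = -12975 cm⁻¹.
Low-spin: t₂g⁴ eg⁰, orbital CFSE = -1.6Δ₀ = -34600 cm⁻¹; plus 1 excess pair × P = +22465 cm⁻¹; total -12135 cm⁻¹.
Thus E(LS) − E(HS) = 840 cm⁻¹.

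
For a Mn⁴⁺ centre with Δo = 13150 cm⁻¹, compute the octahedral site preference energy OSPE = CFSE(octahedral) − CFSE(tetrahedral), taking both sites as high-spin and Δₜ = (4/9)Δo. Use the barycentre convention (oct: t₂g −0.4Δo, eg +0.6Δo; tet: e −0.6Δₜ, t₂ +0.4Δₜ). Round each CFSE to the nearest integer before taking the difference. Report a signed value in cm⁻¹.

-11104

Group 7 minus oxidation state +4 gives a d³ configuration for Mn⁴⁺.
Octahedral (high-spin): t2g^3 e_g^0, CFSE = 3(−0.4) + 0(+0.6) = -1.2Δo = -1.2 × 13150 = -15780 cm⁻¹.
Tetrahedral e^2 t2^1 gives -0.8Δₜ = -0.8 × (4/9) × 13150 = -4676 cm⁻¹.
OSPE = CFSE(oct) − CFSE(tet) = -15780 − (-4676) = -11104 cm⁻¹.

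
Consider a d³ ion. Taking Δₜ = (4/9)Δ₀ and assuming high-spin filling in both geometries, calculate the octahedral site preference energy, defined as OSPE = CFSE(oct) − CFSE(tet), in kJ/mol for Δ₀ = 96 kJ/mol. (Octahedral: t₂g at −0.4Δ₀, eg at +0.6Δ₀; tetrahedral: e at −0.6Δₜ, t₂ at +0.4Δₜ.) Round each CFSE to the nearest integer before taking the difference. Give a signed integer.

-81

In an octahedral site d³ (HS) is t2g^3 e_g^0, giving CFSE(oct) = -1.2Δ₀ = -115 kJ/mol.
Tetrahedral: e^2 t2^1, CFSE = 2(−0.6) + 1(+0.4) = -0.8Δₜ = -0.8 × (4/9) × 96 = -34 kJ/mol.
OSPE = CFSE(oct) − CFSE(tet) = -115 − (-34) = -81 kJ/mol.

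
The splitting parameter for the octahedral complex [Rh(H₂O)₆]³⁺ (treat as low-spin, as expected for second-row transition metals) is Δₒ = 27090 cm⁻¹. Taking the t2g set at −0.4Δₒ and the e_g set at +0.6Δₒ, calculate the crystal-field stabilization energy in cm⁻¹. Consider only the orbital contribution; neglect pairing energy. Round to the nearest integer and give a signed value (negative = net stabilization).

H₂O is neutral, so the +3 overall charge sits on Rh: oxidation state +3.
Group 9 minus oxidation state +3 gives a d⁶ configuration for Rh³⁺.
Configuration: t2g^6 e_g^0.
CFSE(orbital) = 6×(-0.4Δₒ) + 0×(0.6Δₒ) = -2.4Δₒ; with Δₒ = 27090 cm⁻¹ that is -65016 cm⁻¹.

-65016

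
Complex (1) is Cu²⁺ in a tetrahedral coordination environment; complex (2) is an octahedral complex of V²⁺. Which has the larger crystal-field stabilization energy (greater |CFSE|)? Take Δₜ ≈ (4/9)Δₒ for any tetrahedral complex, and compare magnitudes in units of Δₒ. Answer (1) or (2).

(2)

(1): Group 11 minus oxidation state +2 gives a d⁹ configuration for Cu²⁺; Tetrahedral splitting is small, so the complex is high-spin; e^4 t2^5, CFSE = -0.4Δₜ ≈ -0.18Δₒ.
(2): V sits in group 5; removing 2 electrons leaves V²⁺ with 5 − 2 = 3 d electrons; t2g^3 e_g^0, CFSE = -1.2Δₒ.
So (2) has the larger |CFSE|.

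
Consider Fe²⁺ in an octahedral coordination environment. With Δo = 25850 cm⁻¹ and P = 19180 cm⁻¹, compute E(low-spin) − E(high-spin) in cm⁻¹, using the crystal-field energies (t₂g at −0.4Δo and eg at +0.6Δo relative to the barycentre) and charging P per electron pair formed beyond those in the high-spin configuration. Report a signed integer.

-13340

Fe is in group 8, so Fe²⁺ is d⁶ (8 − 2 = 6).
High-spin d⁶ fills as t₂g⁴ eg² with CFSE 4(−0.4) + 2(+0.6) = -0.4Δo = -10340 cm⁻¹.
Low-spin t₂g⁶ eg⁰ gives -2.4Δo = -62040 cm⁻¹, but forming 2 extra pairs costs 2P = 38360 cm⁻¹, so E(LS) = -62040 + 38360 = -23680 cm⁻¹.
Thus E(LS) − E(HS) = -13340 cm⁻¹.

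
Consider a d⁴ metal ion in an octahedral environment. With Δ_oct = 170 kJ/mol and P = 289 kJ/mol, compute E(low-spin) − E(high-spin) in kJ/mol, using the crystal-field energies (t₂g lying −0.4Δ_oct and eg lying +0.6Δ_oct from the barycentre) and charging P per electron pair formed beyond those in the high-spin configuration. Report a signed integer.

High-spin d⁴ fills as t₂g³ eg¹ with CFSE 3(−0.4) + 1(+0.6) = -0.6Δ_oct = -102 kJ/mol.
Low-spin t₂g⁴ eg⁰ gives -1.6Δ_oct = -272 kJ/mol, but forming 1 extra pair costs 1P = 289 kJ/mol, so E(LS) = -272 + 289 = 17 kJ/mol.
The difference is 17 − (-102) = 119 kJ/mol, so high-spin lies lower.

119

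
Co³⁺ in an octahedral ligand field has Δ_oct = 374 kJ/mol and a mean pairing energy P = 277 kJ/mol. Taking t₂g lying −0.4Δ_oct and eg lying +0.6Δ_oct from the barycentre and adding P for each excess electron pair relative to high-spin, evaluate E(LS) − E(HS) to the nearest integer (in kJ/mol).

Co sits in group 9; removing 3 electrons leaves Co³⁺ with 9 − 3 = 6 d electrons.
High-spin d⁶ fills as t₂g⁴ eg² with CFSE 4(−0.4) + 2(+0.6) = -0.4Δ_oct = -150 kJ/mol.
Low-spin t₂g⁶ eg⁰ gives -2.4Δ_oct = -898 kJ/mol, but forming 2 extra pairs costs 2P = 554 kJ/mol, so E(LS) = -898 + 554 = -344 kJ/mol.
Thus E(LS) − E(HS) = -194 kJ/mol.

-194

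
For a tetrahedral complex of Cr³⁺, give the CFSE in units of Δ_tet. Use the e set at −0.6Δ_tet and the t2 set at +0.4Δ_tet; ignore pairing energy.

Cr sits in group 6; removing 3 electrons leaves Cr³⁺ with 6 − 3 = 3 d electrons.
Tetrahedral splitting is small, so the complex is high-spin.
Configuration: e^2 t2^1.
CFSE = 2(-0.6Δ_tet) + 1(0.4Δ_tet) = -1.2Δ_tet + 0.4Δ_tet = -0.8Δ_tet.

-0.8 Δ_tet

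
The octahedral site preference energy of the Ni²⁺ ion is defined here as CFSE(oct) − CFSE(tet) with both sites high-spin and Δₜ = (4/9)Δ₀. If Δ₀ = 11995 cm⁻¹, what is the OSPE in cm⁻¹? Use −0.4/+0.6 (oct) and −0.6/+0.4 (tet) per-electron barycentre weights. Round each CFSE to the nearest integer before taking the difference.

-10129

Ni²⁺: group 10, so d-count = 10 − 2 = 8.
In an octahedral site d⁸ (HS) is t₂g⁶ eg², giving CFSE(oct) = -1.2Δ₀ = -14394 cm⁻¹.
In a tetrahedral site the filling is e⁴ t₂⁴: CFSE(tet) = -0.8Δₜ = -0.8 × (4/9)(11995) = -4265 cm⁻¹.
OSPE = -14394 − (-4265) = -10129 cm⁻¹.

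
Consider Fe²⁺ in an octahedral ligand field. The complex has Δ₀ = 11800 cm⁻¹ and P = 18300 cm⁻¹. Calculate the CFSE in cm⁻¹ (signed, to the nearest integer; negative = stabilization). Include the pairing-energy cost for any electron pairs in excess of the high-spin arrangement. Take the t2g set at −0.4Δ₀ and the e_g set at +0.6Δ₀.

-4720

Fe²⁺: group 8, so d-count = 8 − 2 = 6.
Since Δ₀ = 11800 cm⁻¹ < P = 18300 cm⁻¹, the complex adopts the high-spin configuration.
Configuration: t2g^4 e_g^2.
Orbital CFSE = -0.4Δ₀ = -0.4 × 11800 = -4720 cm⁻¹.
High-spin has no excess pairs, so no pairing correction applies.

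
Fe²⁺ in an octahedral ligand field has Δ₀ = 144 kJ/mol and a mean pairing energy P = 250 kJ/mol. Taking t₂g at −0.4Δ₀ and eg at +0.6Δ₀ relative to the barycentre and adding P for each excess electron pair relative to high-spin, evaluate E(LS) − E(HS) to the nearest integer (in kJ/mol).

Fe²⁺: group 8, so d-count = 8 − 2 = 6.
In the high-spin limit (t₂g⁴ eg²) the orbital term is -0.4Δ₀ = -58 kJ/mol, with no excess pairing.
Low-spin t₂g⁶ eg⁰ gives -2.4Δ₀ = -346 kJ/mol, but forming 2 extra pairs costs 2P = 500 kJ/mol, so E(LS) = -346 + 500 = 154 kJ/mol.
Thus E(LS) − E(HS) = 212 kJ/mol.

212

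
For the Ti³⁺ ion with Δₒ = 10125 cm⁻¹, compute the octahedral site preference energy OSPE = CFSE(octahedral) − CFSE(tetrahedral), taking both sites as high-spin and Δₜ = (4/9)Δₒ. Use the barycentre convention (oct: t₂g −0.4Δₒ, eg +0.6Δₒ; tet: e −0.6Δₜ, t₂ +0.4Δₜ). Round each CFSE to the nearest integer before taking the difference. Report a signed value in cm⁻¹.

-1350

Group 4 minus oxidation state +3 gives a d¹ configuration for Ti³⁺.
Octahedral (high-spin): t₂g¹ eg⁰, CFSE = 1(−0.4) + 0(+0.6) = -0.4Δₒ = -0.4 × 10125 = -4050 cm⁻¹.
Tetrahedral: e¹ t₂⁰, CFSE = 1(−0.6) + 0(+0.4) = -0.6Δₜ = -0.6 × (4/9) × 10125 = -2700 cm⁻¹.
OSPE = CFSE(oct) − CFSE(tet) = -4050 − (-2700) = -1350 cm⁻¹.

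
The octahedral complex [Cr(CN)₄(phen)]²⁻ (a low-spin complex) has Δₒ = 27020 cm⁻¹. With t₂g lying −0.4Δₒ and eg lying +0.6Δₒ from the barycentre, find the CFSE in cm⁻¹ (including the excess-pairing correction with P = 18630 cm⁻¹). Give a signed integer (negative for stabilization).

Ligand charges: 4×(-1) from CN⁻ and 1×(+0) from phen sum to -4; with overall charge -2, Cr is +2.
Cr²⁺: group 6, so d-count = 6 − 2 = 4.
Configuration: t₂g⁴ eg⁰.
CFSE(orbital) = 4×(-0.4Δₒ) + 0×(0.6Δₒ) = -1.6Δₒ; with Δₒ = 27020 cm⁻¹ that is -43232 cm⁻¹.
Relative to high-spin t₂g³ eg¹ (0 paired), the low-spin configuration has 1 additional pair, contributing +1 × 18630 = +18630 cm⁻¹.
Combining: -43232 + 18630 = -24602 cm⁻¹.

-24602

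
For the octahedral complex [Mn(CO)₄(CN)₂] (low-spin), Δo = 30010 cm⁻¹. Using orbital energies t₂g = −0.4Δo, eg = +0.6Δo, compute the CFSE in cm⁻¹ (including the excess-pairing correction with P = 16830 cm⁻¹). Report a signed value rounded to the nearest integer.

Ligand charges: 4×(+0) from CO and 2×(-1) from CN⁻ sum to -2; with overall charge +0, Mn is +2.
Mn is in group 7, so Mn²⁺ is d⁵ (7 − 2 = 5).
The d⁵ electrons fill as t₂g⁵ eg⁰.
The orbital stabilization is -2.0Δo = -2.0 × 30010 = -60020 cm⁻¹.
Relative to high-spin t₂g³ eg² (0 paired), the low-spin configuration has 2 additional pairs, contributing +2 × 16830 = +33660 cm⁻¹.
Overall CFSE = -60020 + 33660 = -26360 cm⁻¹.

-26360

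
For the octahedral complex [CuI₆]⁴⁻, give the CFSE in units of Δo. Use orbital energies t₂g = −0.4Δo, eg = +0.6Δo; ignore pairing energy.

Each I⁻ contributes -1; 6 × (-1) = -6. With overall charge -4, Cu is in the +2 oxidation state.
Cu is in group 11, so Cu²⁺ is d⁹ (11 − 2 = 9).
Configuration: t₂g⁶ eg³.
CFSE = 6(-0.4Δo) + 3(0.6Δo) = -2.4Δo + 1.8Δo = -0.6Δo.

-0.6 Δo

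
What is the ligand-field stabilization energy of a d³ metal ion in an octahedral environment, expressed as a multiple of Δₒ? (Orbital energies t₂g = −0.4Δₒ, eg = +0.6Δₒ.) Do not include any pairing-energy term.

Configuration: t₂g³ eg⁰.
CFSE = 3(-0.4Δₒ) + 0(0.6Δₒ) = -1.2Δₒ + 0.0Δₒ = -1.2Δₒ.

-1.2 Δₒ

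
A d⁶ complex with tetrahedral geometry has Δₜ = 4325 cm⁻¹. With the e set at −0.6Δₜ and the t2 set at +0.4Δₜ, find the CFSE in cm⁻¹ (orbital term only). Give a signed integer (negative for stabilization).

-2595

With tetrahedral geometry the complex is necessarily high-spin.
The d⁶ electrons fill as e^3 t2^3.
CFSE(orbital) = 3×(-0.6Δₜ) + 3×(0.4Δₜ) = -0.6Δₜ; with Δₜ = 4325 cm⁻¹ that is -2595 cm⁻¹.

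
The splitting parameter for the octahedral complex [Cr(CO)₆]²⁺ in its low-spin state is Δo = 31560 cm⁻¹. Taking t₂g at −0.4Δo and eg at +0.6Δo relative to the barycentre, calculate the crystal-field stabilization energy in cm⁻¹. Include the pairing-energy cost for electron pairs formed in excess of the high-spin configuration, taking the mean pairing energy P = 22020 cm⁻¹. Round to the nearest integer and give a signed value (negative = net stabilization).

CO is neutral, so the +2 overall charge sits on Cr: oxidation state +2.
Cr is in group 6, so Cr²⁺ is d⁴ (6 − 2 = 4).
The d⁴ electrons fill as t₂g⁴ eg⁰.
Orbital CFSE = 4(-0.4) + 0(0.6) = -1.6Δo = -1.6 × 31560 = -50496 cm⁻¹.
High-spin d⁴ would be t₂g³ eg¹ with 0 pairs; low-spin has 1, so 1 excess pair costs +1P = +22020 cm⁻¹.
Combining: -50496 + 22020 = -28476 cm⁻¹.

-28476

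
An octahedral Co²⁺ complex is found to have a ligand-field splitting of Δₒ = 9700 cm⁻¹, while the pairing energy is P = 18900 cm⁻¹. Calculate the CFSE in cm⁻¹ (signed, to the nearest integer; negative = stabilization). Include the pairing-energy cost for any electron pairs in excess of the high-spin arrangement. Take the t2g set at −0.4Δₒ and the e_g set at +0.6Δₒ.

-7760

Co²⁺: group 9, so d-count = 9 − 2 = 7.
Here Δₒ < P (9700 < 18900), so the high-spin state is favoured.
Filling d⁷ accordingly: t2g^5 e_g^2.
Orbital CFSE = -0.8Δₒ = -0.8 × 9700 = -7760 cm⁻¹.
High-spin has no excess pairs, so no pairing correction applies.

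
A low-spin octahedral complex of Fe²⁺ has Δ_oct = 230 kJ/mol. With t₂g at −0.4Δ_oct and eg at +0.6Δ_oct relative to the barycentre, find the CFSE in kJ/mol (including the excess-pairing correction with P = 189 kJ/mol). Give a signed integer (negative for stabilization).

Fe sits in group 8; removing 2 electrons leaves Fe²⁺ with 8 − 2 = 6 d electrons.
Configuration: t₂g⁶ eg⁰.
CFSE(orbital) = 6×(-0.4Δ_oct) + 0×(0.6Δ_oct) = -2.4Δ_oct; with Δ_oct = 230 kJ/mol that is -552 kJ/mol.
Pairing penalty: 3 pairs vs 1 in the high-spin reference → 2 extra × P = 378 kJ/mol.
Net CFSE = -552 + 378 = -174 kJ/mol.

-174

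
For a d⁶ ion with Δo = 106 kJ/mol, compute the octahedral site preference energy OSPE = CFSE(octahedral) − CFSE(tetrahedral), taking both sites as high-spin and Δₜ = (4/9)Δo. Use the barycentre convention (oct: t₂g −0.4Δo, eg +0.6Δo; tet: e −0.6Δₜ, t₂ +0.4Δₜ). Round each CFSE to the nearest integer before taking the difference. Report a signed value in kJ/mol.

-14

In an octahedral site d⁶ (HS) is t₂g⁴ eg², giving CFSE(oct) = -0.4Δo = -42 kJ/mol.
Tetrahedral: e³ t₂³, CFSE = 3(−0.6) + 3(+0.4) = -0.6Δₜ = -0.6 × (4/9) × 106 = -28 kJ/mol.
OSPE = CFSE(oct) − CFSE(tet) = -42 − (-28) = -14 kJ/mol.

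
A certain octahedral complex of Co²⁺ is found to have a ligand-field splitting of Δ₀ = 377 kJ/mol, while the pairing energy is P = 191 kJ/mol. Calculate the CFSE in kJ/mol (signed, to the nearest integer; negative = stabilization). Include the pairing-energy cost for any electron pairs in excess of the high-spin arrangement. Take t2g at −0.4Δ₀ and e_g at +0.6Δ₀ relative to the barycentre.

Co sits in group 9; removing 2 electrons leaves Co²⁺ with 9 − 2 = 7 d electrons.
With Δ₀ > P the complex is low-spin.
Configuration: t2g^6 e_g^1.
Orbital CFSE = -1.8Δ₀ = -1.8 × 377 = -679 kJ/mol.
Excess pairs vs high-spin: 3 − 2 = 1; pairing cost = +191 kJ/mol.
Net CFSE = -679 + 191 = -488 kJ/mol.

-488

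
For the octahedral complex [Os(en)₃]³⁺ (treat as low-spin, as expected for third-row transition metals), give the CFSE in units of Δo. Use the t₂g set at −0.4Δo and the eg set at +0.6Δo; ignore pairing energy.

-2.0 Δo

en is neutral, so the +3 overall charge sits on Os: oxidation state +3.
Group 8 minus oxidation state +3 gives a d⁵ configuration for Os³⁺.
Configuration: t₂g⁵ eg⁰.
CFSE = 5(-0.4Δo) + 0(0.6Δo) = -2.0Δo + 0.0Δo = -2.0Δo.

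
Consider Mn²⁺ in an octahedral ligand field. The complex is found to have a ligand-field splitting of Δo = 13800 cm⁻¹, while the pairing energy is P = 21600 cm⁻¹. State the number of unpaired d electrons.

5

Mn sits in group 7; removing 2 electrons leaves Mn²⁺ with 7 − 2 = 5 d electrons.
Since Δo = 13800 cm⁻¹ < P = 21600 cm⁻¹, the complex adopts the high-spin configuration.
Filling d⁵ accordingly: t₂g³ eg².
Unpaired electrons: 5.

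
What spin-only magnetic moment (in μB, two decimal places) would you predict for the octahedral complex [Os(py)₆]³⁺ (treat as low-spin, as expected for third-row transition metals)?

1.73 μB

py is neutral, so the +3 overall charge sits on Os: oxidation state +3.
Os³⁺: group 8, so d-count = 8 − 3 = 5.
Configuration: t₂g⁵ eg⁰ → 1 unpaired electron.
μ(spin-only) = √[1(1+2)] = √3 ≈ 1.73 μB.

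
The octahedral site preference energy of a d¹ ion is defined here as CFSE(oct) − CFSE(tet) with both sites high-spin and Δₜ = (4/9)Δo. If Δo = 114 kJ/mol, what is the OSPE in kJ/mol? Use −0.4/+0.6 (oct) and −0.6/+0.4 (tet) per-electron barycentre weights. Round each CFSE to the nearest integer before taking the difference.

Octahedral (high-spin): t₂g¹ eg⁰, CFSE = 1(−0.4) + 0(+0.6) = -0.4Δo = -0.4 × 114 = -46 kJ/mol.
Tetrahedral e¹ t₂⁰ gives -0.6Δₜ = -0.6 × (4/9) × 114 = -30 kJ/mol.
Subtracting, OSPE = -46 − (-30) = -16 kJ/mol.

-16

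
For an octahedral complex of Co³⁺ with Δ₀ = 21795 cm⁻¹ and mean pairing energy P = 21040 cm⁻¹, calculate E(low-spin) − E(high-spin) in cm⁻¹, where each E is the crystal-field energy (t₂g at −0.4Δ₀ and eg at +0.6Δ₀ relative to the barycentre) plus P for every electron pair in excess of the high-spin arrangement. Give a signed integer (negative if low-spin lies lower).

-1510

Co³⁺: group 9, so d-count = 9 − 3 = 6.
In the high-spin limit (t₂g⁴ eg²) the orbital term is -0.4Δ₀ = -8718 cm⁻¹, with no excess pairing.
For low-spin the configuration is t₂g⁶ eg⁰: orbital energy -2.4 × 21795 = -52308 cm⁻¹, and 2 additional pairs relative to high-spin add 42080 cm⁻¹, giving -10228 cm⁻¹.
The difference is -10228 − (-8718) = -1510 cm⁻¹, so low-spin lies lower.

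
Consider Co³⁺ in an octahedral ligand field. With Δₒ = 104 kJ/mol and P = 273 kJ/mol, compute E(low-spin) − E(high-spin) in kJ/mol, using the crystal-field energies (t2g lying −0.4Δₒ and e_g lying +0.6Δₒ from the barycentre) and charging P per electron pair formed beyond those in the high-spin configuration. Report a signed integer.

338

Co is in group 9, so Co³⁺ is d⁶ (9 − 3 = 6).
High-spin d⁶ fills as t2g^4 e_g^2 with CFSE 4(−0.4) + 2(+0.6) = -0.4Δₒ = -42 kJ/mol.
For low-spin the configuration is t2g^6 e_g^0: orbital energy -2.4 × 104 = -250 kJ/mol, and 2 additional pairs relative to high-spin add 546 kJ/mol, giving 296 kJ/mol.
E(LS) − E(HS) = 296 − (-42) = 338 kJ/mol.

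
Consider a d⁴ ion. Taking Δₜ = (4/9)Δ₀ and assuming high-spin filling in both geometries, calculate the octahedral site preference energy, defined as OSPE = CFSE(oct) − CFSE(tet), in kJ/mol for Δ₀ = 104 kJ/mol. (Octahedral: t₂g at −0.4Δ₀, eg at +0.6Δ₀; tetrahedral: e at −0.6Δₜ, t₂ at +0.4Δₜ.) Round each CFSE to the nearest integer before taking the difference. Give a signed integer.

-44

Octahedral high-spin t2g^3 e_g^1: CFSE = -0.6 × 104 = -62 kJ/mol.
Tetrahedral: e^2 t2^2, CFSE = 2(−0.6) + 2(+0.4) = -0.4Δₜ = -0.4 × (4/9) × 104 = -18 kJ/mol.
OSPE = -62 − (-18) = -44 kJ/mol.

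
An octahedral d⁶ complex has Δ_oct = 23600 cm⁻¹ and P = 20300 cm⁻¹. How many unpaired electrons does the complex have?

With Δ_oct > P the complex is low-spin.
Filling d⁶ accordingly: t2g^6 e_g^0.
Unpaired electrons: 0.

0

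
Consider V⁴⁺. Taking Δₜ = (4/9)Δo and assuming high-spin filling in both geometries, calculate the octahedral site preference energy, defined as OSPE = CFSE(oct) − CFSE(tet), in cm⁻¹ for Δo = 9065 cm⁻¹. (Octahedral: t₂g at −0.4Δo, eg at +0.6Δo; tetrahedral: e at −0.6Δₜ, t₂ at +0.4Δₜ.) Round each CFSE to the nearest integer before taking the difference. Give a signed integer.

V⁴⁺: group 5, so d-count = 5 − 4 = 1.
In an octahedral site d¹ (HS) is t2g^1 e_g^0, giving CFSE(oct) = -0.4Δo = -3626 cm⁻¹.
Tetrahedral e^1 t2^0 gives -0.6Δₜ = -0.6 × (4/9) × 9065 = -2417 cm⁻¹.
Subtracting, OSPE = -3626 − (-2417) = -1209 cm⁻¹.

-1209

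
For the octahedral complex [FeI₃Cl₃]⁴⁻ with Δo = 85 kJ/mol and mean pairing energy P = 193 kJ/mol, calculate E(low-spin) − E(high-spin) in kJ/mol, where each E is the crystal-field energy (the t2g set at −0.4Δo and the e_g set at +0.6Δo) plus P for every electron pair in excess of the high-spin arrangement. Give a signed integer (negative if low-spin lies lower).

Ligand charges: 3×(-1) from I⁻ and 3×(-1) from Cl⁻ sum to -6; with overall charge -4, Fe is +2.
Group 8 minus oxidation state +2 gives a d⁶ configuration for Fe²⁺.
High-spin d⁶ fills as t2g^4 e_g^2 with CFSE 4(−0.4) + 2(+0.6) = -0.4Δo = -34 kJ/mol.
Low-spin: t2g^6 e_g^0, orbital CFSE = -2.4Δo = -204 kJ/mol; plus 2 excess pairs × P = +386 kJ/mol; total 182 kJ/mol.
The difference is 182 − (-34) = 216 kJ/mol, so high-spin lies lower.

216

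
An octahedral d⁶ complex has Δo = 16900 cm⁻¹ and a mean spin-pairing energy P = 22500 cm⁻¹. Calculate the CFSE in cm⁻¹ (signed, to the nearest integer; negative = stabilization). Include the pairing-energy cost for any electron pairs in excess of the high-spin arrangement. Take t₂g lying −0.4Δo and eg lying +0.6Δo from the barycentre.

Since Δo = 16900 cm⁻¹ < P = 22500 cm⁻¹, the complex adopts the high-spin configuration.
Filling d⁶ accordingly: t₂g⁴ eg².
Orbital CFSE = -0.4Δo = -0.4 × 16900 = -6760 cm⁻¹.
High-spin has no excess pairs, so no pairing correction applies.

-6760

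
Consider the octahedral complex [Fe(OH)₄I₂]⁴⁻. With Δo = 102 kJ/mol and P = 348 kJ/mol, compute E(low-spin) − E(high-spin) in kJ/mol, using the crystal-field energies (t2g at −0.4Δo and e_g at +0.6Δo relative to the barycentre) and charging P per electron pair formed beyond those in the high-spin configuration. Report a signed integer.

492

Ligand charges: 4×(-1) from OH⁻ and 2×(-1) from I⁻ sum to -6; with overall charge -4, Fe is +2.
Fe is in group 8, so Fe²⁺ is d⁶ (8 − 2 = 6).
In the high-spin limit (t2g^4 e_g^2) the orbital term is -0.4Δo = -41 kJ/mol, with no excess pairing.
Low-spin t2g^6 e_g^0 gives -2.4Δo = -245 kJ/mol, but forming 2 extra pairs costs 2P = 696 kJ/mol, so E(LS) = -245 + 696 = 451 kJ/mol.
Thus E(LS) − E(HS) = 492 kJ/mol.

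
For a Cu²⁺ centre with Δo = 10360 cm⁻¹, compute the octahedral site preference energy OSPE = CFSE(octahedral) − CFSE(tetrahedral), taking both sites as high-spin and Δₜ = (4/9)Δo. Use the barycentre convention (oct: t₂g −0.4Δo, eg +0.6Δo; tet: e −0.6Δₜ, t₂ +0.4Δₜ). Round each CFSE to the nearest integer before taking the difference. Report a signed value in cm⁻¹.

-4374

Cu²⁺: group 11, so d-count = 11 − 2 = 9.
Octahedral (high-spin): t₂g⁶ eg³, CFSE = 6(−0.4) + 3(+0.6) = -0.6Δo = -0.6 × 10360 = -6216 cm⁻¹.
Tetrahedral: e⁴ t₂⁵, CFSE = 4(−0.6) + 5(+0.4) = -0.4Δₜ = -0.4 × (4/9) × 10360 = -1842 cm⁻¹.
Subtracting, OSPE = -6216 − (-1842) = -4374 cm⁻¹.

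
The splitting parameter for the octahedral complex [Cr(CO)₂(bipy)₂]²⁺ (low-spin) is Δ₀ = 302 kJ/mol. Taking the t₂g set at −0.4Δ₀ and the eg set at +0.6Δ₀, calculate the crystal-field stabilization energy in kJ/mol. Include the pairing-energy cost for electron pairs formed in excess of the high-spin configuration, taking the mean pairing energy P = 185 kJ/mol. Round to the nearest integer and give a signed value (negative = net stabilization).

Ligand charges: 2×(+0) from CO and 2×(+0) from bipy sum to +0; with overall charge +2, Cr is +2.
Cr is in group 6, so Cr²⁺ is d⁴ (6 − 2 = 4).
Configuration: t₂g⁴ eg⁰.
CFSE(orbital) = 4×(-0.4Δ₀) + 0×(0.6Δ₀) = -1.6Δ₀; with Δ₀ = 302 kJ/mol that is -483 kJ/mol.
High-spin d⁴ would be t₂g³ eg¹ with 0 pairs; low-spin has 1, so 1 excess pair costs +1P = +185 kJ/mol.
Overall CFSE = -483 + 185 = -298 kJ/mol.

-298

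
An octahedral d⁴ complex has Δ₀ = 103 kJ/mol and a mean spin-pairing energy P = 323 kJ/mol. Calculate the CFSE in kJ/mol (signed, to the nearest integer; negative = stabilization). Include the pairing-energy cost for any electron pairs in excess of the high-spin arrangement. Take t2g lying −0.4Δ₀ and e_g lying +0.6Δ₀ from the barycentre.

Here Δ₀ < P (103 < 323), so the high-spin state is favoured.
Configuration: t2g^3 e_g^1.
Orbital CFSE = -0.6Δ₀ = -0.6 × 103 = -62 kJ/mol.
High-spin has no excess pairs, so no pairing correction applies.

-62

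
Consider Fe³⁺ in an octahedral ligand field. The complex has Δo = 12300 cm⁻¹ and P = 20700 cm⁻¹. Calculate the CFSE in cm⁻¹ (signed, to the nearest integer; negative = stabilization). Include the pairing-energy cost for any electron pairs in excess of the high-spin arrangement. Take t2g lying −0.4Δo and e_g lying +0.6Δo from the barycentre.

Fe sits in group 8; removing 3 electrons leaves Fe³⁺ with 8 − 3 = 5 d electrons.
With Δo < P the complex is high-spin.
Configuration: t2g^3 e_g^2.
Orbital CFSE = 0.0Δo = 0.0 × 12300 = 0 cm⁻¹.
High-spin has no excess pairs, so no pairing correction applies.

0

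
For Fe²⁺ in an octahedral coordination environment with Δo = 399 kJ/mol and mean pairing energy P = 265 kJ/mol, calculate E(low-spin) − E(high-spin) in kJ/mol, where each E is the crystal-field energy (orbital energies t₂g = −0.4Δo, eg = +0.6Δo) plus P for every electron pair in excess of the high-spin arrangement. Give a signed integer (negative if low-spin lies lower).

Fe is in group 8, so Fe²⁺ is d⁶ (8 − 2 = 6).
High-spin: t₂g⁴ eg², CFSE = -0.4Δo = -160 kJ/mol.
Low-spin t₂g⁶ eg⁰ gives -2.4Δo = -958 kJ/mol, but forming 2 extra pairs costs 2P = 530 kJ/mol, so E(LS) = -958 + 530 = -428 kJ/mol.
E(LS) − E(HS) = -428 − (-160) = -268 kJ/mol.

-268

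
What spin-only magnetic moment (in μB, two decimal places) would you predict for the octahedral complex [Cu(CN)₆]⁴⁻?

Each CN⁻ contributes -1; 6 × (-1) = -6. With overall charge -4, Cu is in the +2 oxidation state.
Cu sits in group 11; removing 2 electrons leaves Cu²⁺ with 11 − 2 = 9 d electrons.
Configuration: t₂g⁶ eg³ → 1 unpaired electron.
μ(spin-only) = √[1(1+2)] = √3 ≈ 1.73 μB.

1.73 μB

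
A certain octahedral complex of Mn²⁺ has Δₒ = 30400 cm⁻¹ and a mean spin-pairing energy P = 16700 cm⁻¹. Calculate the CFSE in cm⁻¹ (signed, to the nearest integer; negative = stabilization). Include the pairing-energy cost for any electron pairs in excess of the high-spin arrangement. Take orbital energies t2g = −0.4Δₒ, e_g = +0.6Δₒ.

-27400

Group 7 minus oxidation state +2 gives a d⁵ configuration for Mn²⁺.
Here Δₒ > P (30400 > 16700), so the low-spin state is favoured.
Filling d⁵ accordingly: t2g^5 e_g^0.
Orbital CFSE = -2.0Δₒ = -2.0 × 30400 = -60800 cm⁻¹.
Excess pairs vs high-spin: 2 − 0 = 2; pairing cost = +33400 cm⁻¹.
Net CFSE = -60800 + 33400 = -27400 cm⁻¹.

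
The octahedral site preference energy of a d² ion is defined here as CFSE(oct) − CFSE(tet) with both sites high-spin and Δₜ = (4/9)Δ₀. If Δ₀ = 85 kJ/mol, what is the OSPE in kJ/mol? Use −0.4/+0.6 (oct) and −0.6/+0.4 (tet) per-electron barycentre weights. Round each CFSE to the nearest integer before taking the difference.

In an octahedral site d² (HS) is t2g^2 e_g^0, giving CFSE(oct) = -0.8Δ₀ = -68 kJ/mol.
Tetrahedral: e^2 t2^0, CFSE = 2(−0.6) + 0(+0.4) = -1.2Δₜ = -1.2 × (4/9) × 85 = -45 kJ/mol.
Subtracting, OSPE = -68 − (-45) = -23 kJ/mol.

-23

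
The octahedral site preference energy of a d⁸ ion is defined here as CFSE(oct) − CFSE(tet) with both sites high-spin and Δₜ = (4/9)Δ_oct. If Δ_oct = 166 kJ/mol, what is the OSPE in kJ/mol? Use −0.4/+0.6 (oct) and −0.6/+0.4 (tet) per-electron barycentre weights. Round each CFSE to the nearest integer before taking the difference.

-140

In an octahedral site d⁸ (HS) is t2g^6 e_g^2, giving CFSE(oct) = -1.2Δ_oct = -199 kJ/mol.
Tetrahedral e^4 t2^4 gives -0.8Δₜ = -0.8 × (4/9) × 166 = -59 kJ/mol.
OSPE = CFSE(oct) − CFSE(tet) = -199 − (-59) = -140 kJ/mol.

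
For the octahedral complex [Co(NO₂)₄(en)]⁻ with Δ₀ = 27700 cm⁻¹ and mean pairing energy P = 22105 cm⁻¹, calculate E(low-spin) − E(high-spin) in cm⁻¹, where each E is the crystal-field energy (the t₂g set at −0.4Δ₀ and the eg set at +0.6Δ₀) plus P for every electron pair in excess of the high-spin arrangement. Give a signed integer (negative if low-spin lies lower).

Ligand charges: 4×(-1) from NO₂⁻ and 1×(+0) from en sum to -4; with overall charge -1, Co is +3.
Co sits in group 9; removing 3 electrons leaves Co³⁺ with 9 − 3 = 6 d electrons.
High-spin: t₂g⁴ eg², CFSE = -0.4Δ₀ = -11080 cm⁻¹.
Low-spin: t₂g⁶ eg⁰, orbital CFSE = -2.4Δ₀ = -66480 cm⁻¹; plus 2 excess pairs × P = +44210 cm⁻¹; total -22270 cm⁻¹.
E(LS) − E(HS) = -22270 − (-11080) = -11190 cm⁻¹.

-11190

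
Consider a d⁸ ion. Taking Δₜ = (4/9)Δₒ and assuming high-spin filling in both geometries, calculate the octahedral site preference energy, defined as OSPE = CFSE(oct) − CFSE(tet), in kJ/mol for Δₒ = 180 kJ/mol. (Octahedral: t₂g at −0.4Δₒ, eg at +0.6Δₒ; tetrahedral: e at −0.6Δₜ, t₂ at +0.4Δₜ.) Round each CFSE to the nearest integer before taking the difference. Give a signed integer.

Octahedral high-spin t₂g⁶ eg²: CFSE = -1.2 × 180 = -216 kJ/mol.
Tetrahedral e⁴ t₂⁴ gives -0.8Δₜ = -0.8 × (4/9) × 180 = -64 kJ/mol.
Subtracting, OSPE = -216 − (-64) = -152 kJ/mol.

-152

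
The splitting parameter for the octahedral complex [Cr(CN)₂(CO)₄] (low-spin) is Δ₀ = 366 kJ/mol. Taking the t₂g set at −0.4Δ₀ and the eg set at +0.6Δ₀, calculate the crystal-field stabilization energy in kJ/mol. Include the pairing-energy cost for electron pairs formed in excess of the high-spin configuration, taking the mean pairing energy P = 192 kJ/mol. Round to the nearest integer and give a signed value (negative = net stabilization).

-394

Ligand charges: 2×(-1) from CN⁻ and 4×(+0) from CO sum to -2; with overall charge +0, Cr is +2.
Cr sits in group 6; removing 2 electrons leaves Cr²⁺ with 6 − 2 = 4 d electrons.
The d⁴ electrons fill as t₂g⁴ eg⁰.
Orbital CFSE = 4(-0.4) + 0(0.6) = -1.6Δ₀ = -1.6 × 366 = -586 kJ/mol.
High-spin d⁴ would be t₂g³ eg¹ with 0 pairs; low-spin has 1, so 1 excess pair costs +1P = +192 kJ/mol.
Net CFSE = -586 + 192 = -394 kJ/mol.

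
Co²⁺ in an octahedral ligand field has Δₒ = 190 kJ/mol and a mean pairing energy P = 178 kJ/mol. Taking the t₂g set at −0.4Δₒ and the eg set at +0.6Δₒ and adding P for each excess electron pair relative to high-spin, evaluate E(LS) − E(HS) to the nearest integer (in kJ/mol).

-12

Co is in group 9, so Co²⁺ is d⁷ (9 − 2 = 7).
High-spin: t₂g⁵ eg², CFSE = -0.8Δₒ = -152 kJ/mol.
For low-spin the configuration is t₂g⁶ eg¹: orbital energy -1.8 × 190 = -342 kJ/mol, and 1 additional pair relative to high-spin adds 178 kJ/mol, giving -164 kJ/mol.
E(LS) − E(HS) = -164 − (-152) = -12 kJ/mol.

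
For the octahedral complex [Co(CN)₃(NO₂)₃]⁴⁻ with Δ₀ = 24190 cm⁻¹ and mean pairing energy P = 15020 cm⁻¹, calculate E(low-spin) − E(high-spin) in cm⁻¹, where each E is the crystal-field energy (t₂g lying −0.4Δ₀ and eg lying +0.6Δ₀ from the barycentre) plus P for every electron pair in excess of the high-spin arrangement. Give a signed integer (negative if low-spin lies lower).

-9170

Ligand charges: 3×(-1) from CN⁻ and 3×(-1) from NO₂⁻ sum to -6; with overall charge -4, Co is +2.
Co sits in group 9; removing 2 electrons leaves Co²⁺ with 9 − 2 = 7 d electrons.
High-spin d⁷ fills as t₂g⁵ eg² with CFSE 5(−0.4) + 2(+0.6) = -0.8Δ₀ = -19352 cm⁻¹.
Low-spin: t₂g⁶ eg¹, orbital CFSE = -1.8Δ₀ = -43542 cm⁻¹; plus 1 excess pair × P = +15020 cm⁻¹; total -28522 cm⁻¹.
The difference is -28522 − (-19352) = -9170 cm⁻¹, so low-spin lies lower.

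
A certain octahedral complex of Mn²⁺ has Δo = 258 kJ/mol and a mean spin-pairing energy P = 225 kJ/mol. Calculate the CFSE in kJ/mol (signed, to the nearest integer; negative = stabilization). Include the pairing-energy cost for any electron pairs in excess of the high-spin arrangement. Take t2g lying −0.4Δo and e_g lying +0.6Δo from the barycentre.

-66

Mn is in group 7, so Mn²⁺ is d⁵ (7 − 2 = 5).
Here Δo > P (258 > 225), so the low-spin state is favoured.
That gives t2g^5 e_g^0.
Orbital CFSE = -2.0Δo = -2.0 × 258 = -516 kJ/mol.
Excess pairs vs high-spin: 2 − 0 = 2; pairing cost = +450 kJ/mol.
Net CFSE = -516 + 450 = -66 kJ/mol.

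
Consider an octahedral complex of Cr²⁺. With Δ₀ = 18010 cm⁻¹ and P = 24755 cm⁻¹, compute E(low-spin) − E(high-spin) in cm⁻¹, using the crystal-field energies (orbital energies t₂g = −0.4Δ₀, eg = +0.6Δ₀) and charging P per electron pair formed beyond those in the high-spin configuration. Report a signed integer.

6745

Cr is in group 6, so Cr²⁺ is d⁴ (6 − 2 = 4).
In the high-spin limit (t₂g³ eg¹) the orbital term is -0.6Δ₀ = -10806 cm⁻¹, with no excess pairing.
For low-spin the configuration is t₂g⁴ eg⁰: orbital energy -1.6 × 18010 = -28816 cm⁻¹, and 1 additional pair relative to high-spin adds 24755 cm⁻¹, giving -4061 cm⁻¹.
E(LS) − E(HS) = -4061 − (-10806) = 6745 cm⁻¹.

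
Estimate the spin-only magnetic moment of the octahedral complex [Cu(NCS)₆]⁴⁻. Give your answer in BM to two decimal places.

Each NCS⁻ contributes -1; 6 × (-1) = -6. With overall charge -4, Cu is in the +2 oxidation state.
Cu is in group 11, so Cu²⁺ is d⁹ (11 − 2 = 9).
Configuration: t₂g⁶ eg³ → 1 unpaired electron.
μ(spin-only) = √[1(1+2)] = √3 ≈ 1.73 BM.

1.73 BM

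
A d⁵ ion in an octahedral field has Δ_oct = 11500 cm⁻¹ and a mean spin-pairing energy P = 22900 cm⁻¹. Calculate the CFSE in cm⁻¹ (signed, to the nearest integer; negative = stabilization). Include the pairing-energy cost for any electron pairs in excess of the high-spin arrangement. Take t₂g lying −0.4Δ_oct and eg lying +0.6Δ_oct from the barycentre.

Here Δ_oct < P (11500 < 22900), so the high-spin state is favoured.
Configuration: t₂g³ eg².
Orbital CFSE = 0.0Δ_oct = 0.0 × 11500 = 0 cm⁻¹.
High-spin has no excess pairs, so no pairing correction applies.

0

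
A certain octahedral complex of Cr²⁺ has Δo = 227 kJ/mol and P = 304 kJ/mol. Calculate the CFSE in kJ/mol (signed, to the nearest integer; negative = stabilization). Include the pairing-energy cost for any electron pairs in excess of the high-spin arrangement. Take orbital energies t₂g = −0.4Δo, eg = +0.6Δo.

-136

Cr²⁺: group 6, so d-count = 6 − 2 = 4.
Here Δo < P (227 < 304), so the high-spin state is favoured.
That gives t₂g³ eg¹.
Orbital CFSE = -0.6Δo = -0.6 × 227 = -136 kJ/mol.
High-spin has no excess pairs, so no pairing correction applies.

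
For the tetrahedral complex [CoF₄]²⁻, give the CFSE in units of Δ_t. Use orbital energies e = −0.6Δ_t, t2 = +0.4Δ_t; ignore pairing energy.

Each F⁻ contributes -1; 4 × (-1) = -4. With overall charge -2, Co is in the +2 oxidation state.
Co sits in group 9; removing 2 electrons leaves Co²⁺ with 9 − 2 = 7 d electrons.
Tetrahedral fields are weak (Δₜ ≈ 4/9 Δₒ), so electrons fill high-spin.
Configuration: e^4 t2^3.
CFSE = 4(-0.6Δ_t) + 3(0.4Δ_t) = -2.4Δ_t + 1.2Δ_t = -1.2Δ_t.

-1.2 Δ_t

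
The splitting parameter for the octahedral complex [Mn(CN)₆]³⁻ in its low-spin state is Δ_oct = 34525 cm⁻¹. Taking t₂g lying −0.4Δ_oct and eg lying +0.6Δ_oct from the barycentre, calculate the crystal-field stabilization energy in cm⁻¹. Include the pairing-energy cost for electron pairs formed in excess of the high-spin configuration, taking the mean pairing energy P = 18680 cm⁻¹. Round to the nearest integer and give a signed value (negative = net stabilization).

-36560

Each CN⁻ contributes -1; 6 × (-1) = -6. With overall charge -3, Mn is in the +3 oxidation state.
Mn is in group 7, so Mn³⁺ is d⁴ (7 − 3 = 4).
Electron filling gives t₂g⁴ eg⁰.
CFSE(orbital) = 4×(-0.4Δ_oct) + 0×(0.6Δ_oct) = -1.6Δ_oct; with Δ_oct = 34525 cm⁻¹ that is -55240 cm⁻¹.
Pairing penalty: 1 pair vs 0 in the high-spin reference → 1 extra × P = 18680 cm⁻¹.
Overall CFSE = -55240 + 18680 = -36560 cm⁻¹.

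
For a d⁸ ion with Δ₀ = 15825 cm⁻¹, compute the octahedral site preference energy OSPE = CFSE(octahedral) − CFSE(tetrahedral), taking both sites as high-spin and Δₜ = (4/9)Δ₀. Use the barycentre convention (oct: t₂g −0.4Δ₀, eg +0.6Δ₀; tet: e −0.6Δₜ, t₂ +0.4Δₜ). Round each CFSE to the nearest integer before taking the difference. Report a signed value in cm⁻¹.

Octahedral high-spin t₂g⁶ eg²: CFSE = -1.2 × 15825 = -18990 cm⁻¹.
Tetrahedral: e⁴ t₂⁴, CFSE = 4(−0.6) + 4(+0.4) = -0.8Δₜ = -0.8 × (4/9) × 15825 = -5627 cm⁻¹.
OSPE = CFSE(oct) − CFSE(tet) = -18990 − (-5627) = -13363 cm⁻¹.

-13363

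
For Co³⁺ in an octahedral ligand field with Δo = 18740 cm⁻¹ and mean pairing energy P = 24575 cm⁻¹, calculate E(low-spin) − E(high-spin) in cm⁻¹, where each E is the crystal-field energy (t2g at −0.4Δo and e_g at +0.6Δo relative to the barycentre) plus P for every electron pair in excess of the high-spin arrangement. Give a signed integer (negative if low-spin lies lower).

Co is in group 9, so Co³⁺ is d⁶ (9 − 3 = 6).
High-spin: t2g^4 e_g^2, CFSE = -0.4Δo = -7496 cm⁻¹.
Low-spin: t2g^6 e_g^0, orbital CFSE = -2.4Δo = -44976 cm⁻¹; plus 2 excess pairs × P = +49150 cm⁻¹; total 4174 cm⁻¹.
E(LS) − E(HS) = 4174 − (-7496) = 11670 cm⁻¹.

11670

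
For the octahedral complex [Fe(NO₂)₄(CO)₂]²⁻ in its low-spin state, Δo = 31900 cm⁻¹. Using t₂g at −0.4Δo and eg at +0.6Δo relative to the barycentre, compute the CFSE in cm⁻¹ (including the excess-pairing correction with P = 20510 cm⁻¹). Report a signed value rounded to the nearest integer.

Ligand charges: 4×(-1) from NO₂⁻ and 2×(+0) from CO sum to -4; with overall charge -2, Fe is +2.
Fe²⁺: group 8, so d-count = 8 − 2 = 6.
Configuration: t₂g⁶ eg⁰.
Orbital CFSE = 6(-0.4) + 0(0.6) = -2.4Δo = -2.4 × 31900 = -76560 cm⁻¹.
High-spin d⁶ would be t₂g⁴ eg² with 1 pair; low-spin has 3, so 2 excess pairs cost +2P = +41020 cm⁻¹.
Overall CFSE = -76560 + 41020 = -35540 cm⁻¹.

-35540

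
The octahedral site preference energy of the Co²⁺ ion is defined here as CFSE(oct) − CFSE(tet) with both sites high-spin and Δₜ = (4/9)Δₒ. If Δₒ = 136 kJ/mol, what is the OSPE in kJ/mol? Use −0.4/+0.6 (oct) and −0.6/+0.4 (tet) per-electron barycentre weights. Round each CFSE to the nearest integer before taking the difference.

Co²⁺: group 9, so d-count = 9 − 2 = 7.
Octahedral (high-spin): t2g^5 e_g^2, CFSE = 5(−0.4) + 2(+0.6) = -0.8Δₒ = -0.8 × 136 = -109 kJ/mol.
Tetrahedral: e^4 t2^3, CFSE = 4(−0.6) + 3(+0.4) = -1.2Δₜ = -1.2 × (4/9) × 136 = -73 kJ/mol.
OSPE = CFSE(oct) − CFSE(tet) = -109 − (-73) = -36 kJ/mol.

-36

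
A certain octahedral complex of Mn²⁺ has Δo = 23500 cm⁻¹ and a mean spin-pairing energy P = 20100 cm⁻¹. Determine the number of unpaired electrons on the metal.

Group 7 minus oxidation state +2 gives a d⁵ configuration for Mn²⁺.
Δo > P, so pairing is preferred: the ground state is low-spin.
Filling d⁵ accordingly: t₂g⁵ eg⁰.
Unpaired electrons: 1.

1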